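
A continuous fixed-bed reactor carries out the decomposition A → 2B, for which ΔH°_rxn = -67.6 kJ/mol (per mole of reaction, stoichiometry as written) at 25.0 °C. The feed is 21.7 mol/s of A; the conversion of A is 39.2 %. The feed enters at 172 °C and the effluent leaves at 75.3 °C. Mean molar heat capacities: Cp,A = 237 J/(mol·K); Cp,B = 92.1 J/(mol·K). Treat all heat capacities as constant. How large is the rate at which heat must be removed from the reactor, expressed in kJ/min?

Extent of reaction ξ = 0.392 × 21.7 = 8.5064 mol/s
Reaction term: ξ·ΔH°_rxn = 8.5064 × -67.6 = -575.03 kJ/s
Sensible, feed 172→25 °C: -756.01 kJ/s
Outlet flows (mol/s): A 13.194, B 17.013
Sensible, products 25→75.3 °C: 236.1 kJ/s
Q = ΔH = -1094.9 kJ/s = -1094.9 kW
Heat removed = 65697 kJ/min

Q_out = 65700 kJ/min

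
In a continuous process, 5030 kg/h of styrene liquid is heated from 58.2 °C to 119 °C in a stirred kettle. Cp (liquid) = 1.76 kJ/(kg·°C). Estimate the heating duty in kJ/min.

Q = ṁ·Cp·ΔT = 5030 × 1.76 × (119 − 58.2) = 538250 kJ/h
Converting: 538250 / 3600 s = 149.51 kW
Heating duty = 8970.8 kJ/min

Q = 8970 kJ/min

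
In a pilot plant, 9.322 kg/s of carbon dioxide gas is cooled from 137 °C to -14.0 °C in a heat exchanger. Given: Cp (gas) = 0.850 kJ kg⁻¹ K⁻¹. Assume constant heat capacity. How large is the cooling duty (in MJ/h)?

Q_c = 4310 MJ/h

Q = ṁ·Cp·ΔT = 9.322 × 0.850 × (-14.0 − 137) = -1196.5 kJ/s
Cooling duty = 4307.3 MJ/h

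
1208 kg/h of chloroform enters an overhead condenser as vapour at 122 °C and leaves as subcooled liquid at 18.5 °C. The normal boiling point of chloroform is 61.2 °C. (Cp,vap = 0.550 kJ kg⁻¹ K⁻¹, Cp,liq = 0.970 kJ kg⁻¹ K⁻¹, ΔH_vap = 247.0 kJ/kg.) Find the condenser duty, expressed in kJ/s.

vapour 122→61.2 °C: -33.44 kJ/kg
condensation at 61.2 °C: -247 kJ/kg
liquid 61.2→18.5 °C: -41.419 kJ/kg
Δh = -33.44 + -247 + -41.419 = -321.86 kJ/kg
Q = ṁ·Δh = 1208 kg/h × -321.86 kJ/kg = -388810 kJ/h
|Q| = 108 kW

Q_c = 108 kJ/s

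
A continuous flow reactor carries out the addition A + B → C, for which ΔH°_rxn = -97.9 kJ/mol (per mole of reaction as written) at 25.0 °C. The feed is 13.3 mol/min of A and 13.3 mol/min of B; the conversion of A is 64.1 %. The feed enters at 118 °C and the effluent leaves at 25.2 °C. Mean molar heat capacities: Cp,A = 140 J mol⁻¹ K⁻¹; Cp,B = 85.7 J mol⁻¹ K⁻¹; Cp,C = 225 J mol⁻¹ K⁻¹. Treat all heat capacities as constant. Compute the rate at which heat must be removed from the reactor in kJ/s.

Q_out = 18.6 kJ/s

Extent of reaction ξ = 0.641 × 13.3 = 8.5253 mol/min
Reaction term: ξ·ΔH°_rxn = 8.5253 × -97.9 = -834.63 kJ/min
Sensible, feed 118→25 °C: -279.17 kJ/min
Outlet flows (mol/min): A 4.7747, B 4.7747, C 8.5253
Sensible, products 25→25.2 °C: 0.59917 kJ/min
Q = ΔH = -1113.2 kJ/min = -18.553 kW
Heat removed = 18.553 kJ/s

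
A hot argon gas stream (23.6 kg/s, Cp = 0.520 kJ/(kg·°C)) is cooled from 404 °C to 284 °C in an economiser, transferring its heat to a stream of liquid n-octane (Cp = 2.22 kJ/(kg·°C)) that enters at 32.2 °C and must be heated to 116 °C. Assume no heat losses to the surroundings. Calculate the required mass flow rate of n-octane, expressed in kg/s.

Heat released by hot stream: Q = 23.6 × 0.520 × (404 − 284) = 1472.6 kJ/s
Energy balance on cold side (adiabatic exchanger): Q = ṁ_c·Cp_c·(T_c,out − T_c,in)
ṁ_c = 1472.6 / [2.22 × (116 − 32.2)] = 7.9159 kg/s

ṁ_c = 7.92 kg/s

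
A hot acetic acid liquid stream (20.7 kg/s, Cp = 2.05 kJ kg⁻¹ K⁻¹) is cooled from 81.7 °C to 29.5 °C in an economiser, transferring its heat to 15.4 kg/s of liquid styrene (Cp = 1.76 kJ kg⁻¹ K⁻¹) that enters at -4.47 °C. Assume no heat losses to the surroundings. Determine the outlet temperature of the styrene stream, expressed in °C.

T_c,out = 77.3 °C

Heat released by hot stream: Q = 20.7 × 2.05 × (81.7 − 29.5) = 2215.1 kJ/s
Energy balance on cold side (adiabatic exchanger): Q = ṁ_c·Cp_c·(T_c,out − T_c,in)
T_c,out = -4.47 + 2215.1/(15.4 × 1.76) = 77.256 °C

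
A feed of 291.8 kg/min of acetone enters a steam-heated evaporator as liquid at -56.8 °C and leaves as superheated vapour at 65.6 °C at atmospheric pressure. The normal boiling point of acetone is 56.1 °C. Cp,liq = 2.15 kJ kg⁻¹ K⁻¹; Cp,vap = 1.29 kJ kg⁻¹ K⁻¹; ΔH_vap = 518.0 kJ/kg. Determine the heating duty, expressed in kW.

Q = 3760 kW

liquid -56.8→56.1 °C: 242.74 kJ/kg
vaporisation at 56.1 °C: 518 kJ/kg
vapour 56.1→65.6 °C: 12.255 kJ/kg
Δh = 242.74 + 518 + 12.255 = 772.99 kJ/kg
Q = ṁ·Δh = 291.8 kg/min × 772.99 kJ/kg = 225560 kJ/min
|Q| = 3759.3 kW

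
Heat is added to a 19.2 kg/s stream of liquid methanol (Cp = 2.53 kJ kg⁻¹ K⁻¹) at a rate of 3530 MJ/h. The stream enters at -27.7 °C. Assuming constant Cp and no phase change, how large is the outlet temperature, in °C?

Q = 3530 MJ/h = 980.56 kJ/s
ΔT = Q/(ṁ·Cp) = 980.56/(19.2×2.53) = 20.186 K
T_out = -27.7 + 20.186 = -7.514 °C

T_out = -7.51 °C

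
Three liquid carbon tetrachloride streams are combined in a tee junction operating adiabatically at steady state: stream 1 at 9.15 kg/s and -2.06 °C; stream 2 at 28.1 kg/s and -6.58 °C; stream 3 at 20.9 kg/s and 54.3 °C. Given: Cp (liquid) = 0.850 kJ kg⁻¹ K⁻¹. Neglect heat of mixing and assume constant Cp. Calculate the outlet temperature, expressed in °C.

Energy balance with Q = 0: Σ ṁᵢCp,ᵢ(T_out − Tᵢ) = 0
Σ ṁᵢCp,ᵢTᵢ = 9.15×0.850×-2.06 + 28.1×0.850×-6.58 + 20.9×0.850×54.3 = 791.45
Σ ṁᵢCp,ᵢ = 9.15×0.850 + 28.1×0.850 + 20.9×0.850 = 49.427
T_out = 791.45 / 49.427 = 16.012 °C

T_out = 16.0 °C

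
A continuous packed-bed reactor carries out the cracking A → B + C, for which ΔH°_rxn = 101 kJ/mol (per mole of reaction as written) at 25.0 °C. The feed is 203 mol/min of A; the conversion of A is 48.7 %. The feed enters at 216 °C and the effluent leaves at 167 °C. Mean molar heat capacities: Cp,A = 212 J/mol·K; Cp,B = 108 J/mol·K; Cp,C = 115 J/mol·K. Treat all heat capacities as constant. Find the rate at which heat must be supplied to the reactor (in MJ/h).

Q_in = 482 MJ/h

Extent of reaction ξ = 0.487 × 203 = 98.861 mol/min
Reaction term: ξ·ΔH°_rxn = 98.861 × 101 = 9985 kJ/min
Sensible, feed 216→25 °C: -8219.9 kJ/min
Outlet flows (mol/min): A 104.14, B 98.861, C 98.861
Sensible, products 25→167 °C: 6265.5 kJ/min
Q = ΔH = 8030.6 kJ/min = 133.84 kW
Heat supplied = 481.84 MJ/h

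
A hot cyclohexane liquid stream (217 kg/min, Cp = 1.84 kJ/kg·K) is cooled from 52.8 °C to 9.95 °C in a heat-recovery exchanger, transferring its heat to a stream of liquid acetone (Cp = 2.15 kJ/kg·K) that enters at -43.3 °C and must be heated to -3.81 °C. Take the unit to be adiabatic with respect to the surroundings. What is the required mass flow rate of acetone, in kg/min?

Heat released by hot stream: Q = 217 × 1.84 × (52.8 − 9.95) = 17109 kJ/min
Energy balance on cold side (adiabatic exchanger): Q = ṁ_c·Cp_c·(T_c,out − T_c,in)
ṁ_c = 17109 / [2.15 × (-3.81 − -43.3)] = 201.51 kg/min

ṁ_c = 202 kg/min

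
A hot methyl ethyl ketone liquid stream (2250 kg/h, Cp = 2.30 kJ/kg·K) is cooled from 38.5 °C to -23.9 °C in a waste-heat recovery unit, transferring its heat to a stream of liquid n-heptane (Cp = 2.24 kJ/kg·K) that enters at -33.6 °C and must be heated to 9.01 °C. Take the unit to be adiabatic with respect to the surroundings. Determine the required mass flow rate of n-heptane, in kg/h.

Heat released by hot stream: Q = 2250 × 2.30 × (38.5 − -23.9) = 322920 kJ/h
Energy balance on cold side (adiabatic exchanger): Q = ṁ_c·Cp_c·(T_c,out − T_c,in)
ṁ_c = 322920 / [2.24 × (9.01 − -33.6)] = 3383.3 kg/h

ṁ_c = 3380 kg/h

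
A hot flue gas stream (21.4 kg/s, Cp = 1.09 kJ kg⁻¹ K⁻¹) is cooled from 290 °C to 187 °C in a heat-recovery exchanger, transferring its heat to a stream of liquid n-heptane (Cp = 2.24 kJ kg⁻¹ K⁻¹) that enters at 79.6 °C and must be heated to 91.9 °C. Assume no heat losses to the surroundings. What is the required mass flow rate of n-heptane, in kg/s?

ṁ_c = 87.2 kg/s

Heat released by hot stream: Q = 21.4 × 1.09 × (290 − 187) = 2402.6 kJ/s
Energy balance on cold side (adiabatic exchanger): Q = ṁ_c·Cp_c·(T_c,out − T_c,in)
ṁ_c = 2402.6 / [2.24 × (91.9 − 79.6)] = 87.202 kg/s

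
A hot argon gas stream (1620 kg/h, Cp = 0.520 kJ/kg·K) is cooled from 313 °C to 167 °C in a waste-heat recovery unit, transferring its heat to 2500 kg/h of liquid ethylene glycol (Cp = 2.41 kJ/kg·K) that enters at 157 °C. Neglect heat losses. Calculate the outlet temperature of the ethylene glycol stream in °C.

Heat released by hot stream: Q = 1620 × 0.520 × (313 − 167) = 122990 kJ/h
Energy balance on cold side (adiabatic exchanger): Q = ṁ_c·Cp_c·(T_c,out − T_c,in)
T_c,out = 157 + 122990/(2500 × 2.41) = 177.41 °C

T_c,out = 177 °C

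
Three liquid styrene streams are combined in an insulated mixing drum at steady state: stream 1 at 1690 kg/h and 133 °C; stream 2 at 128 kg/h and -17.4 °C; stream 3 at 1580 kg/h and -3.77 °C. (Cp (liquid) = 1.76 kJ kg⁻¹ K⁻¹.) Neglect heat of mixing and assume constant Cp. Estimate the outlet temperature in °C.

Energy balance with Q = 0: Σ ṁᵢCp,ᵢ(T_out − Tᵢ) = 0
Σ ṁᵢCp,ᵢTᵢ = 1690×1.76×133 + 128×1.76×-17.4 + 1580×1.76×-3.77 = 381190
Σ ṁᵢCp,ᵢ = 1690×1.76 + 128×1.76 + 1580×1.76 = 5980.5
T_out = 381190 / 5980.5 = 63.739 °C

T_out = 63.7 °C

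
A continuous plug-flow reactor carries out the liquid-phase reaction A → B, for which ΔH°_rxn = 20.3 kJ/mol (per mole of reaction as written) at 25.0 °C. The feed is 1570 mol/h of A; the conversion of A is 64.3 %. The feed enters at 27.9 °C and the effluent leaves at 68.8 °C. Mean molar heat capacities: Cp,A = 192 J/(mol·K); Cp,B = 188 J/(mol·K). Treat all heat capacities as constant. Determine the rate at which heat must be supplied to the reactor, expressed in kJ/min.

Q_in = 544 kJ/min

Extent of reaction ξ = 0.643 × 1570 = 1009.5 mol/h
Reaction term: ξ·ΔH°_rxn = 1009.5 × 20.3 = 20493 kJ/h
Sensible, feed 27.9→25 °C: -874.18 kJ/h
Outlet flows (mol/h): A 560.49, B 1009.5
Sensible, products 25→68.8 °C: 13026 kJ/h
Q = ΔH = 32645 kJ/h = 9.0681 kW
Heat supplied = 544.08 kJ/min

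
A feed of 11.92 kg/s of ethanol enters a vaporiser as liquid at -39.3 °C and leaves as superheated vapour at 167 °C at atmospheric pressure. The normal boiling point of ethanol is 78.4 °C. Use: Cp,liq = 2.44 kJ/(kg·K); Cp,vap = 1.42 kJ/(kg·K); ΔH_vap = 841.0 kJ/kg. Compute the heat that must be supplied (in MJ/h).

liquid -39.3→78.4 °C: 287.19 kJ/kg
vaporisation at 78.4 °C: 841 kJ/kg
vapour 78.4→167 °C: 125.81 kJ/kg
Δh = 287.19 + 841 + 125.81 = 1254 kJ/kg
Q = ṁ·Δh = 11.92 kg/s × 1254 kJ/kg = 14948 kJ/s
|Q| = 14948 kW = 53812 MJ/h

Q = 53800 MJ/h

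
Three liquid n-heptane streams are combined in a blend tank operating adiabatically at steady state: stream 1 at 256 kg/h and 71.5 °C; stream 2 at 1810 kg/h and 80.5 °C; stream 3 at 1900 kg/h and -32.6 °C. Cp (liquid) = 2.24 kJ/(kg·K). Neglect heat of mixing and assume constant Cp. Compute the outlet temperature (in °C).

No heat crosses the boundary, so H_out = H_in.
Σ ṁᵢCp,ᵢTᵢ = 256×2.24×71.5 + 1810×2.24×80.5 + 1900×2.24×-32.6 = 228630
Σ ṁᵢCp,ᵢ = 256×2.24 + 1810×2.24 + 1900×2.24 = 8883.8
T_out = 228630 / 8883.8 = 25.736 °C

T_out = 25.7 °C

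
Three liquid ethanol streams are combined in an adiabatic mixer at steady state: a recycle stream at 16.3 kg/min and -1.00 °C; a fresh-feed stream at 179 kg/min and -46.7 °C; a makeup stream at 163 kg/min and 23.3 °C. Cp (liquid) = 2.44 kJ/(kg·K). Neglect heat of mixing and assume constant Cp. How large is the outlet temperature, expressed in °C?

T_out = -12.8 °C

No heat crosses the boundary, so H_out = H_in.
Σ ṁᵢCp,ᵢTᵢ = 16.3×2.44×-1.00 + 179×2.44×-46.7 + 163×2.44×23.3 = -11170
Σ ṁᵢCp,ᵢ = 16.3×2.44 + 179×2.44 + 163×2.44 = 874.25
T_out = -11170 / 874.25 = -12.776 °C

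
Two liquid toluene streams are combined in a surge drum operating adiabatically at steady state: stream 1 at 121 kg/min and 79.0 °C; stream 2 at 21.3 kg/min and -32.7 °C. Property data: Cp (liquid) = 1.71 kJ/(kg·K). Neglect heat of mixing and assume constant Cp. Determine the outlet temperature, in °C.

No heat crosses the boundary, so H_out = H_in.
T_out = Σ ṁᵢCp,ᵢTᵢ / Σ ṁᵢCp,ᵢ
      = 15155 / 243.33 = 62.28 °C

T_out = 62.3 °C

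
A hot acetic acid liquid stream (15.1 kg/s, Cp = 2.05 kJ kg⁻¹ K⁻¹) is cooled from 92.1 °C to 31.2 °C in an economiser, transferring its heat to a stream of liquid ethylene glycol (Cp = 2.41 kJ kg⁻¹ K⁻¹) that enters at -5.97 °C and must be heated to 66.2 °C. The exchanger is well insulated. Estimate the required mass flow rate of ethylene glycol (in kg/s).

Heat released by hot stream: Q = 15.1 × 2.05 × (92.1 − 31.2) = 1885.2 kJ/s
Energy balance on cold side (adiabatic exchanger): Q = ṁ_c·Cp_c·(T_c,out − T_c,in)
ṁ_c = 1885.2 / [2.41 × (66.2 − -5.97)] = 10.839 kg/s

ṁ_c = 10.8 kg/s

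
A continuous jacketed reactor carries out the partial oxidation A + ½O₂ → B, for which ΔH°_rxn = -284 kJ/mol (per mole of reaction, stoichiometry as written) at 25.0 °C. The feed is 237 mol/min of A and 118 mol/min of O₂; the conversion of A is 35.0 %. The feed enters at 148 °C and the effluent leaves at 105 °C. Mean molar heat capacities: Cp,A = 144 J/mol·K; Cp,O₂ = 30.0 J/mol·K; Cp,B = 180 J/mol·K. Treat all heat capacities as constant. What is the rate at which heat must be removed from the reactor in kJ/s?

Q_out = 417 kJ/s

Extent of reaction ξ = 0.350 × 237 = 82.95 mol/min
Reaction term: ξ·ΔH°_rxn = 82.95 × -284 = -23558 kJ/min
Sensible, feed 148→25 °C: -4633.2 kJ/min
Outlet flows (mol/min): A 154.05, O₂ 76.525, B 82.95
Sensible, products 25→105 °C: 3152.8 kJ/min
Q = ΔH = -25038 kJ/min = -417.3 kW
Heat removed = 417.3 kJ/s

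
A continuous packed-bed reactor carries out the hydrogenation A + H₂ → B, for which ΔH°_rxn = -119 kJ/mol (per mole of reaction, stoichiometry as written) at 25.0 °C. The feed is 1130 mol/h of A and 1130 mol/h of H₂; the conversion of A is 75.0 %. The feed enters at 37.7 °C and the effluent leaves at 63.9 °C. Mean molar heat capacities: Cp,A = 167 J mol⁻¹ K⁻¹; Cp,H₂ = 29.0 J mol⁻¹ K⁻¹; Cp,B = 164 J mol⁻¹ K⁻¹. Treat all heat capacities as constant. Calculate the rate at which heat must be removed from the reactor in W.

Extent of reaction ξ = 0.750 × 1130 = 847.5 mol/h
Reaction term: ξ·ΔH°_rxn = 847.5 × -119 = -100850 kJ/h
Sensible, feed 37.7→25 °C: -2812.8 kJ/h
Outlet flows (mol/h): A 282.5, H₂ 282.5, B 847.5
Sensible, products 25→63.9 °C: 7560.6 kJ/h
Q = ΔH = -96105 kJ/h = -26.696 kW
Heat removed = 26696 W

Q_out = 26700 W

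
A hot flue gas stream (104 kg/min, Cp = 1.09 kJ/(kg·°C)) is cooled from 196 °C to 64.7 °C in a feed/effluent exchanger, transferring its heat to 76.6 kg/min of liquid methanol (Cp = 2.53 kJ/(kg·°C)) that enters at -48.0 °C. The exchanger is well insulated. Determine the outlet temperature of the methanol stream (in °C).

T_c,out = 28.8 °C

Heat released by hot stream: Q = 104 × 1.09 × (196 − 64.7) = 14884 kJ/min
Energy balance on cold side (adiabatic exchanger): Q = ṁ_c·Cp_c·(T_c,out − T_c,in)
T_c,out = -48.0 + 14884/(76.6 × 2.53) = 28.802 °C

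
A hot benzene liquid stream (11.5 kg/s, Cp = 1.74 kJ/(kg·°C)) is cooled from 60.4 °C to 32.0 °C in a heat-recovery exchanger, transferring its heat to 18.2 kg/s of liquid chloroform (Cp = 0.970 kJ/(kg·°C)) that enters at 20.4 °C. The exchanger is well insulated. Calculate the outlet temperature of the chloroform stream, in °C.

T_c,out = 52.6 °C

Heat released by hot stream: Q = 11.5 × 1.74 × (60.4 − 32.0) = 568.28 kJ/s
Energy balance on cold side (adiabatic exchanger): Q = ṁ_c·Cp_c·(T_c,out − T_c,in)
T_c,out = 20.4 + 568.28/(18.2 × 0.970) = 52.59 °C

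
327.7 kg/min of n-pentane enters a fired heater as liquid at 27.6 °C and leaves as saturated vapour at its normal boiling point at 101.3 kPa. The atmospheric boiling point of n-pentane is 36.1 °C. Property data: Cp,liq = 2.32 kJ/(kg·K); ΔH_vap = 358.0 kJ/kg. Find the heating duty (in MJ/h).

liquid 27.6→36.1 °C: 19.72 kJ/kg
vaporisation at 36.1 °C: 358 kJ/kg
Δh = 19.72 + 358 = 377.72 kJ/kg
Q = ṁ·Δh = 327.7 kg/min × 377.72 kJ/kg = 123780 kJ/min
|Q| = 2063 kW = 7426.7 MJ/h

Q = 7430 MJ/h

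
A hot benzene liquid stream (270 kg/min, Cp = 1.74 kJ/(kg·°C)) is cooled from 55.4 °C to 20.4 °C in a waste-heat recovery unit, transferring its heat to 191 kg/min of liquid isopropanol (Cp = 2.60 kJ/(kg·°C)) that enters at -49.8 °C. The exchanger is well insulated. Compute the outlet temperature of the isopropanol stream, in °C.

Heat released by hot stream: Q = 270 × 1.74 × (55.4 − 20.4) = 16443 kJ/min
Energy balance on cold side (adiabatic exchanger): Q = ṁ_c·Cp_c·(T_c,out − T_c,in)
T_c,out = -49.8 + 16443/(191 × 2.60) = -16.689 °C

T_c,out = -16.7 °C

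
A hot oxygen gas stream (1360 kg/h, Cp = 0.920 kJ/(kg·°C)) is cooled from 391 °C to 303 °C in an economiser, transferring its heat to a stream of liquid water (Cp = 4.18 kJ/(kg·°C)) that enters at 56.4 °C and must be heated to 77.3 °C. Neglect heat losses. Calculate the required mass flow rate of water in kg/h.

Heat released by hot stream: Q = 1360 × 0.920 × (391 − 303) = 110110 kJ/h
Energy balance on cold side (adiabatic exchanger): Q = ṁ_c·Cp_c·(T_c,out − T_c,in)
ṁ_c = 110110 / [4.18 × (77.3 − 56.4)] = 1260.3 kg/h

ṁ_c = 1260 kg/h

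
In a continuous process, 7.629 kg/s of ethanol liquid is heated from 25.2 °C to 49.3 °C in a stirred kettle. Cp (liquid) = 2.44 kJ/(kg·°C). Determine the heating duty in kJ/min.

Q = 26900 kJ/min

Q = ṁ·Cp·ΔT = 7.629 × 2.44 × (49.3 − 25.2) = 448.62 kJ/s
Heating duty = 26917 kJ/min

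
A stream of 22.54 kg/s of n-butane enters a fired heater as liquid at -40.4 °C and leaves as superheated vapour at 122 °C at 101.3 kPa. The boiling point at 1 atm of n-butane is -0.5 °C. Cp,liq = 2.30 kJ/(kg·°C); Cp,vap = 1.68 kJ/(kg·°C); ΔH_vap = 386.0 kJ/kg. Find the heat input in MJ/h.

Q = 55500 MJ/h

liquid -40.4→-0.5 °C: 91.77 kJ/kg
vaporisation at -0.5 °C: 386 kJ/kg
vapour -0.5→122 °C: 205.8 kJ/kg
Δh = 91.77 + 386 + 205.8 = 683.57 kJ/kg
Q = ṁ·Δh = 22.54 kg/s × 683.57 kJ/kg = 15408 kJ/s
|Q| = 15408 kW = 55468 MJ/h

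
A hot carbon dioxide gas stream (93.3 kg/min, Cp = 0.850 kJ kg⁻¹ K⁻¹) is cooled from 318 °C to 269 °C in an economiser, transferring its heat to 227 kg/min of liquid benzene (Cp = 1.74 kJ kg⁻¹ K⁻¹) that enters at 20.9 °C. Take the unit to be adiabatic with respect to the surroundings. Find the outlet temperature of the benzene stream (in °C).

T_c,out = 30.7 °C

Heat released by hot stream: Q = 93.3 × 0.850 × (318 − 269) = 3885.9 kJ/min
Energy balance on cold side (adiabatic exchanger): Q = ṁ_c·Cp_c·(T_c,out − T_c,in)
T_c,out = 20.9 + 3885.9/(227 × 1.74) = 30.738 °C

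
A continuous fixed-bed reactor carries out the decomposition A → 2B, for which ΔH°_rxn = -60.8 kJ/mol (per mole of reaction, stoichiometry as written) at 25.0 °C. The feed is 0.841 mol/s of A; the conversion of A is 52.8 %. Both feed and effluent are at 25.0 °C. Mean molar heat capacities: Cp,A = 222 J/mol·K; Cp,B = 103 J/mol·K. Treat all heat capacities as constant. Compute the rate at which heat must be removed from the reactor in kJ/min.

Extent of reaction ξ = 0.528 × 0.841 = 0.44405 mol/s
Reaction term: ξ·ΔH°_rxn = 0.44405 × -60.8 = -26.998 kJ/s
Q = ΔH = -26.998 kJ/s = -26.998 kW
Heat removed = 1619.9 kJ/min

Q_out = 1620 kJ/min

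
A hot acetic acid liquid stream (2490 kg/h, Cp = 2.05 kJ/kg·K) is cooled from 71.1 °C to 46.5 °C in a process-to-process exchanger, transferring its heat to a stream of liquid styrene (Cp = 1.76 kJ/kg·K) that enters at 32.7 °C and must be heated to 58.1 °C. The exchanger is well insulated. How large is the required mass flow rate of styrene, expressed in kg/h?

Heat released by hot stream: Q = 2490 × 2.05 × (71.1 − 46.5) = 125570 kJ/h
Energy balance on cold side (adiabatic exchanger): Q = ṁ_c·Cp_c·(T_c,out − T_c,in)
ṁ_c = 125570 / [1.76 × (58.1 − 32.7)] = 2808.9 kg/h

ṁ_c = 2810 kg/h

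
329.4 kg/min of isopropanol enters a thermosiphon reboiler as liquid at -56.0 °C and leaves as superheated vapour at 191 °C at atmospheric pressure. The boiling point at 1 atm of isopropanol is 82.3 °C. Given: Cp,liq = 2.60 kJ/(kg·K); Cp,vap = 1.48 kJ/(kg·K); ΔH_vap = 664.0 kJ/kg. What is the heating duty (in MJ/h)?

Q = 23400 MJ/h

liquid -56.0→82.3 °C: 359.58 kJ/kg
vaporisation at 82.3 °C: 664 kJ/kg
vapour 82.3→191 °C: 160.88 kJ/kg
Δh = 359.58 + 664 + 160.88 = 1184.5 kJ/kg
Q = ṁ·Δh = 329.4 kg/min × 1184.5 kJ/kg = 390160 kJ/min
|Q| = 6502.7 kW = 23410 MJ/h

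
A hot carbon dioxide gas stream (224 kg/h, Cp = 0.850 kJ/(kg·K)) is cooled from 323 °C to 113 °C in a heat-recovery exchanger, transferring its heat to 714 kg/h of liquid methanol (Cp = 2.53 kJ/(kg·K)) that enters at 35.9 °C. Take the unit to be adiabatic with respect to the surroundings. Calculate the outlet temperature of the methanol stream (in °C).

T_c,out = 58.0 °C

Heat released by hot stream: Q = 224 × 0.850 × (323 − 113) = 39984 kJ/h
Energy balance on cold side (adiabatic exchanger): Q = ṁ_c·Cp_c·(T_c,out − T_c,in)
T_c,out = 35.9 + 39984/(714 × 2.53) = 58.034 °C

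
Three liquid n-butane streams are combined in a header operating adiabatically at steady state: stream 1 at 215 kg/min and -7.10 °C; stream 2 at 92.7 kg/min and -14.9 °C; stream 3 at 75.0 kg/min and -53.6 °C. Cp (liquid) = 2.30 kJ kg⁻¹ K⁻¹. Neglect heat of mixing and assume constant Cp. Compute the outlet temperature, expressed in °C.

Energy balance with Q = 0: Σ ṁᵢCp,ᵢ(T_out − Tᵢ) = 0
T_out = Σ ṁᵢCp,ᵢTᵢ / Σ ṁᵢCp,ᵢ
      = -15934 / 880.21 = -18.102 °C

T_out = -18.1 °C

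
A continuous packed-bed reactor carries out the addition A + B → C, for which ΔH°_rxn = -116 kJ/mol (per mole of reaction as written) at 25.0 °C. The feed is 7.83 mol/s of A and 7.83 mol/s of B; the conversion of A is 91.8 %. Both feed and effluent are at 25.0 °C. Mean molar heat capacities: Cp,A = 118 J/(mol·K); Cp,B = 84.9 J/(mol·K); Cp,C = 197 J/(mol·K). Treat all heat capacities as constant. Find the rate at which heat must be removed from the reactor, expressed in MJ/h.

Q_out = 3000 MJ/h

Extent of reaction ξ = 0.918 × 7.83 = 7.1879 mol/s
Reaction term: ξ·ΔH°_rxn = 7.1879 × -116 = -833.8 kJ/s
Q = ΔH = -833.8 kJ/s = -833.8 kW
Heat removed = 3001.7 MJ/h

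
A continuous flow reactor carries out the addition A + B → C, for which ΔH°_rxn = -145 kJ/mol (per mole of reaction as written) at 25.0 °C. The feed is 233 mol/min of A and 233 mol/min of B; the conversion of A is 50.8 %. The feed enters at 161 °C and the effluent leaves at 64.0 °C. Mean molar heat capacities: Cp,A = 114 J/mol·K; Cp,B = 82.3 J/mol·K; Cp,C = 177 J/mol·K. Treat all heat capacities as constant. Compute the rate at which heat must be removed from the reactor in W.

Extent of reaction ξ = 0.508 × 233 = 118.36 mol/min
Reaction term: ξ·ΔH°_rxn = 118.36 × -145 = -17163 kJ/min
Sensible, feed 161→25 °C: -6220.4 kJ/min
Outlet flows (mol/min): A 114.64, B 114.64, C 118.36
Sensible, products 25→64.0 °C: 1694.7 kJ/min
Q = ΔH = -21688 kJ/min = -361.47 kW
Heat removed = 361470 W

Q_out = 361000 W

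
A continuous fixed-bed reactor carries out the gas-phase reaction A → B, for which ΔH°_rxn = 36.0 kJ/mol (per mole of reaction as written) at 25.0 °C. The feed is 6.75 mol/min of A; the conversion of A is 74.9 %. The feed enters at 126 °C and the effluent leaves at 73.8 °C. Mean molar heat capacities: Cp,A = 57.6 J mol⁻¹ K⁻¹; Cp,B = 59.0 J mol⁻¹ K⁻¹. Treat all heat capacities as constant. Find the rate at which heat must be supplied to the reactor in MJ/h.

Q_in = 9.72 MJ/h

Extent of reaction ξ = 0.749 × 6.75 = 5.0557 mol/min
Reaction term: ξ·ΔH°_rxn = 5.0557 × 36.0 = 182.01 kJ/min
Sensible, feed 126→25 °C: -39.269 kJ/min
Outlet flows (mol/min): A 1.6943, B 5.0557
Sensible, products 25→73.8 °C: 19.319 kJ/min
Q = ΔH = 162.06 kJ/min = 2.701 kW
Heat supplied = 9.7234 MJ/h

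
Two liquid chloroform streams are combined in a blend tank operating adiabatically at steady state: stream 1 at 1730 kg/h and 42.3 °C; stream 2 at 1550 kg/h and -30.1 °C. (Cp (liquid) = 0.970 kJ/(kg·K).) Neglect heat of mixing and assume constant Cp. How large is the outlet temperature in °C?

T_out = 8.09 °C

Energy balance with Q = 0: Σ ṁᵢCp,ᵢ(T_out − Tᵢ) = 0
Σ ṁᵢCp,ᵢTᵢ = 1730×0.970×42.3 + 1550×0.970×-30.1 = 25728
Σ ṁᵢCp,ᵢ = 1730×0.970 + 1550×0.970 = 3181.6
T_out = 25728 / 3181.6 = 8.0866 °C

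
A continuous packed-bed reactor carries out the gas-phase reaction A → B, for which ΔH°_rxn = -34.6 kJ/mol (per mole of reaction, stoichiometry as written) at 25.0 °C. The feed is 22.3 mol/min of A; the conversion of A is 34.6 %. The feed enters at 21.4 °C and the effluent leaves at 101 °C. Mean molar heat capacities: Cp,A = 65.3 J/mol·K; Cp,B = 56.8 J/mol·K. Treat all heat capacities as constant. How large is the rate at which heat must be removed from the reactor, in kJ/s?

Q_out = 2.60 kJ/s

Extent of reaction ξ = 0.346 × 22.3 = 7.7158 mol/min
Reaction term: ξ·ΔH°_rxn = 7.7158 × -34.6 = -266.97 kJ/min
Sensible, feed 21.4→25 °C: 5.2423 kJ/min
Outlet flows (mol/min): A 14.584, B 7.7158
Sensible, products 25→101 °C: 105.69 kJ/min
Q = ΔH = -156.04 kJ/min = -2.6006 kW
Heat removed = 2.6006 kJ/s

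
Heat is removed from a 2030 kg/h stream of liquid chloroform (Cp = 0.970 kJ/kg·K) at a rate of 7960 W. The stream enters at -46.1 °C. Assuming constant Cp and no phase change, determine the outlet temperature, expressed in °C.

Q = 7960 W = 28656 kJ/h
ΔT = Q/(ṁ·Cp) = 28656/(2030×0.970) = 14.553 K
T_out = -46.1 − 14.553 = -60.653 °C

T_out = -60.7 °C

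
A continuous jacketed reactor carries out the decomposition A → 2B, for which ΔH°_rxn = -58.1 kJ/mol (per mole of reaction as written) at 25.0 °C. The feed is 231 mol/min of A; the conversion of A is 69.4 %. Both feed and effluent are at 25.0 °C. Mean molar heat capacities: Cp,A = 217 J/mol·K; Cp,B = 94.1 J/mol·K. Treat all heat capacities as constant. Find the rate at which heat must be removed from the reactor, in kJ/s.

Extent of reaction ξ = 0.694 × 231 = 160.31 mol/min
Reaction term: ξ·ΔH°_rxn = 160.31 × -58.1 = -9314.2 kJ/min
Q = ΔH = -9314.2 kJ/min = -155.24 kW
Heat removed = 155.24 kJ/s

Q_out = 155 kJ/s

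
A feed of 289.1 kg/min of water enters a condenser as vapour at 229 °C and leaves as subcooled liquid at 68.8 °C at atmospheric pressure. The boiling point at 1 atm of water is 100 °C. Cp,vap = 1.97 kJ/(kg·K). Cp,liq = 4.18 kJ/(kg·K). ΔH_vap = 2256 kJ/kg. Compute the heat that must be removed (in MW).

vapour 229→100 °C: -254.13 kJ/kg
condensation at 100 °C: -2256 kJ/kg
liquid 100→68.8 °C: -130.42 kJ/kg
Δh = -254.13 + -2256 + -130.42 = -2640.5 kJ/kg
Q = ṁ·Δh = 289.1 kg/min × -2640.5 kJ/kg = -763380 kJ/min
|Q| = 12723 kW = 12.723 MW

Q_c = 12.7 MW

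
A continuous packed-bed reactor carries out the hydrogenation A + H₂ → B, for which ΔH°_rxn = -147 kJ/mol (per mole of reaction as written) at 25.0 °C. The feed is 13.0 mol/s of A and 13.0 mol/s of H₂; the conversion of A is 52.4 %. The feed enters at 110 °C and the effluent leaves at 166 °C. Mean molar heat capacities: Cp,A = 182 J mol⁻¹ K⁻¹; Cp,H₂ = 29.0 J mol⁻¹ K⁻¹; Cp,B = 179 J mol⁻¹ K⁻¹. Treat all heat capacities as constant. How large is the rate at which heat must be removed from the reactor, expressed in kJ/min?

Q_out = 52700 kJ/min

Extent of reaction ξ = 0.524 × 13.0 = 6.812 mol/s
Reaction term: ξ·ΔH°_rxn = 6.812 × -147 = -1001.4 kJ/s
Sensible, feed 110→25 °C: -233.16 kJ/s
Outlet flows (mol/s): A 6.188, H₂ 6.188, B 6.812
Sensible, products 25→166 °C: 356.03 kJ/s
Q = ΔH = -878.49 kJ/s = -878.49 kW
Heat removed = 52710 kJ/min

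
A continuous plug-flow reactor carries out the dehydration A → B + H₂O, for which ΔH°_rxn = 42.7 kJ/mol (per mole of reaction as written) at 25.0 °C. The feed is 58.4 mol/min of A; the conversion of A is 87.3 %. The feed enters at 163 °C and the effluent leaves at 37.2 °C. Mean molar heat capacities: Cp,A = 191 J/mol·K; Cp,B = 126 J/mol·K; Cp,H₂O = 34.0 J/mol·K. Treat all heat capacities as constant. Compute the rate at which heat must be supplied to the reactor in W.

Extent of reaction ξ = 0.873 × 58.4 = 50.983 mol/min
Reaction term: ξ·ΔH°_rxn = 50.983 × 42.7 = 2177 kJ/min
Sensible, feed 163→25 °C: -1539.3 kJ/min
Outlet flows (mol/min): A 7.4168, B 50.983, H₂O 50.983
Sensible, products 25→37.2 °C: 116.8 kJ/min
Q = ΔH = 754.48 kJ/min = 12.575 kW
Heat supplied = 12575 W

Q_in = 12600 W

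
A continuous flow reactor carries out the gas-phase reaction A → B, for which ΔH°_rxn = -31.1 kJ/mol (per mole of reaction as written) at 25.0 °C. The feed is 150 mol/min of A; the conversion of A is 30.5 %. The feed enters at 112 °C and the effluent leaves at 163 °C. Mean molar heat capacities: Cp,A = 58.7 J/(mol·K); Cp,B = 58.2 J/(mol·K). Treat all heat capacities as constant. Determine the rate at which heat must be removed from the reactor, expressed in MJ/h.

Extent of reaction ξ = 0.305 × 150 = 45.75 mol/min
Reaction term: ξ·ΔH°_rxn = 45.75 × -31.1 = -1422.8 kJ/min
Sensible, feed 112→25 °C: -766.03 kJ/min
Outlet flows (mol/min): A 104.25, B 45.75
Sensible, products 25→163 °C: 1211.9 kJ/min
Q = ΔH = -976.93 kJ/min = -16.282 kW
Heat removed = 58.616 MJ/h

Q_out = 58.6 MJ/h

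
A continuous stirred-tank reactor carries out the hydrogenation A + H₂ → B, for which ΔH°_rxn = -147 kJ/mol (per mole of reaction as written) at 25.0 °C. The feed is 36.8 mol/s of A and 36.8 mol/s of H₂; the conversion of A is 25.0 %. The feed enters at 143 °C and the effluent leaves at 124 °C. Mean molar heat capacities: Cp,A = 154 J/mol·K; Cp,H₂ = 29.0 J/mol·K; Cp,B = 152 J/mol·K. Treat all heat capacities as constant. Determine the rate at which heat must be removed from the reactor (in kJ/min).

Extent of reaction ξ = 0.250 × 36.8 = 9.2 mol/s
Reaction term: ξ·ΔH°_rxn = 9.2 × -147 = -1352.4 kJ/s
Sensible, feed 143→25 °C: -794.66 kJ/s
Outlet flows (mol/s): A 27.6, H₂ 27.6, B 9.2
Sensible, products 25→124 °C: 638.47 kJ/s
Q = ΔH = -1508.6 kJ/s = -1508.6 kW
Heat removed = 90515 kJ/min

Q_out = 90500 kJ/min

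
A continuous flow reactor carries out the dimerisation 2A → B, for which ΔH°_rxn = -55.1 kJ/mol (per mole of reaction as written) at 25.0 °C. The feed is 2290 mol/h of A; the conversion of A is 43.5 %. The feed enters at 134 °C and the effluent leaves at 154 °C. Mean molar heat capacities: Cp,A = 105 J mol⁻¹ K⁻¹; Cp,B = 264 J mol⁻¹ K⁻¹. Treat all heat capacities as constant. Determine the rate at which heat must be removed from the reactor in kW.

Extent of reaction ξ = 0.435 × 2290 / 2 = 498.07 mol/h
Reaction term: ξ·ΔH°_rxn = 498.07 × -55.1 = -27444 kJ/h
Sensible, feed 134→25 °C: -26209 kJ/h
Outlet flows (mol/h): A 1293.8, B 498.07
Sensible, products 25→154 °C: 34488 kJ/h
Q = ΔH = -19165 kJ/h = -5.3237 kW
Heat removed = 5.3237 kW

Q_out = 5.32 kW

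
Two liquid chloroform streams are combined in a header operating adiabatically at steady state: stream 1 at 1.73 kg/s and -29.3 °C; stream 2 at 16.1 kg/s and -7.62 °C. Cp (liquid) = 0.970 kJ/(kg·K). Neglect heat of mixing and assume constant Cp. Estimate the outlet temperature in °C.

Adiabatic, steady state ⇒ Σ ṁᵢCp,ᵢ(T_out − Tᵢ) = 0
T_out = Σ ṁᵢCp,ᵢTᵢ / Σ ṁᵢCp,ᵢ
      = -168.17 / 17.295 = -9.7236 °C

T_out = -9.72 °C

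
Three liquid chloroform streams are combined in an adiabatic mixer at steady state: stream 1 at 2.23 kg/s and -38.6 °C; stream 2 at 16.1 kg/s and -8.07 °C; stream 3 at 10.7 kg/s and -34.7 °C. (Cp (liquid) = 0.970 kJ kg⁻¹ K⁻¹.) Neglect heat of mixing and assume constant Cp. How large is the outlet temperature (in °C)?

T_out = -20.2 °C

Adiabatic, steady state ⇒ Σ ṁᵢCp,ᵢ(T_out − Tᵢ) = 0
Σ ṁᵢCp,ᵢTᵢ = 2.23×0.970×-38.6 + 16.1×0.970×-8.07 + 10.7×0.970×-34.7 = -569.68
Σ ṁᵢCp,ᵢ = 2.23×0.970 + 16.1×0.970 + 10.7×0.970 = 28.159
T_out = -569.68 / 28.159 = -20.231 °C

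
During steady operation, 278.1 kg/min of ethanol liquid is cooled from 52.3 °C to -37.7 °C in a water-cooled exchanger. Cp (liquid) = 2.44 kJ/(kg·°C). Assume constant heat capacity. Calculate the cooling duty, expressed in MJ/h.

Q_c = 3660 MJ/h

Q = ṁ·Cp·ΔT = 278.1 × 2.44 × (-37.7 − 52.3) = -61071 kJ/min
Converting: 61071 / 60 s = 1017.8 kW
Cooling duty = 3664.2 MJ/h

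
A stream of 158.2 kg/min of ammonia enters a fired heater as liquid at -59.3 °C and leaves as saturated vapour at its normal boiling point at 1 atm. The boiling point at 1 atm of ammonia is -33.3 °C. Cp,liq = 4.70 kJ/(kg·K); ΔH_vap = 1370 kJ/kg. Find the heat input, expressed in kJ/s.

Q = 3930 kJ/s

liquid -59.3→-33.3 °C: 122.2 kJ/kg
vaporisation at -33.3 °C: 1370 kJ/kg
Δh = 122.2 + 1370 = 1492.2 kJ/kg
Q = ṁ·Δh = 158.2 kg/min × 1492.2 kJ/kg = 236070 kJ/min
|Q| = 3934.4 kW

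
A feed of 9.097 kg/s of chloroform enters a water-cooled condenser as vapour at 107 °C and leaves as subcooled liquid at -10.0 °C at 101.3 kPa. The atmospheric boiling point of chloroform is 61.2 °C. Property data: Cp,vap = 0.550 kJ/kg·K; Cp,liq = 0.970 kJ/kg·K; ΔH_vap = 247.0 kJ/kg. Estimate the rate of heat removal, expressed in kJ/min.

Q_c = 186000 kJ/min

vapour 107→61.2 °C: -25.19 kJ/kg
condensation at 61.2 °C: -247 kJ/kg
liquid 61.2→-10.0 °C: -69.064 kJ/kg
Δh = -25.19 + -247 + -69.064 = -341.25 kJ/kg
Q = ṁ·Δh = 9.097 kg/s × -341.25 kJ/kg = -3104.4 kJ/s
|Q| = 3104.4 kW = 186260 kJ/min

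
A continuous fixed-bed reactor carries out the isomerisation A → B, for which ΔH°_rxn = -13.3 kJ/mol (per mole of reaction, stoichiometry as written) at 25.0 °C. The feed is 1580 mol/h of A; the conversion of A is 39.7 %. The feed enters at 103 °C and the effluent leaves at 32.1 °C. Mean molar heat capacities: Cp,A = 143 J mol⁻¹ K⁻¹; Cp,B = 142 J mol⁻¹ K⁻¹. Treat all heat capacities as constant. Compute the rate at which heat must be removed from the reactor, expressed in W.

Extent of reaction ξ = 0.397 × 1580 = 627.26 mol/h
Reaction term: ξ·ΔH°_rxn = 627.26 × -13.3 = -8342.6 kJ/h
Sensible, feed 103→25 °C: -17623 kJ/h
Outlet flows (mol/h): A 952.74, B 627.26
Sensible, products 25→32.1 °C: 1599.7 kJ/h
Q = ΔH = -24366 kJ/h = -6.7684 kW
Heat removed = 6768.4 W

Q_out = 6770 W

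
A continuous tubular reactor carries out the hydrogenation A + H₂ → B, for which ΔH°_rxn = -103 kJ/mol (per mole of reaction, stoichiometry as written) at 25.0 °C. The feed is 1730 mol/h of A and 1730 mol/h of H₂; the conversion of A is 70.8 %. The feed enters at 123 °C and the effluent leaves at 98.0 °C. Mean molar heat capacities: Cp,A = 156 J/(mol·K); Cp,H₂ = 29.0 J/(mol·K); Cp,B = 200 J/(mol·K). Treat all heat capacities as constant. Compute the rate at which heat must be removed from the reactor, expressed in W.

Q_out = 36900 W

Extent of reaction ξ = 0.708 × 1730 = 1224.8 mol/h
Reaction term: ξ·ΔH°_rxn = 1224.8 × -103 = -126160 kJ/h
Sensible, feed 123→25 °C: -31365 kJ/h
Outlet flows (mol/h): A 505.16, H₂ 505.16, B 1224.8
Sensible, products 25→98.0 °C: 24705 kJ/h
Q = ΔH = -132820 kJ/h = -36.894 kW
Heat removed = 36894 W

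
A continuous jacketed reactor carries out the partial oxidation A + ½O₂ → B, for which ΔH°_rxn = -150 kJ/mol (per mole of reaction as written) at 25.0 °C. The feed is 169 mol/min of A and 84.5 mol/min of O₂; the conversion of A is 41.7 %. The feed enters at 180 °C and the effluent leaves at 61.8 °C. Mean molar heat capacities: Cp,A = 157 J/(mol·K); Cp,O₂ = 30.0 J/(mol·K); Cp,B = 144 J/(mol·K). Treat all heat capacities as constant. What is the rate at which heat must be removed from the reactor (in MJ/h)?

Extent of reaction ξ = 0.417 × 169 = 70.473 mol/min
Reaction term: ξ·ΔH°_rxn = 70.473 × -150 = -10571 kJ/min
Sensible, feed 180→25 °C: -4505.5 kJ/min
Outlet flows (mol/min): A 98.527, O₂ 49.264, B 70.473
Sensible, products 25→61.8 °C: 997.09 kJ/min
Q = ΔH = -14079 kJ/min = -234.66 kW
Heat removed = 844.76 MJ/h

Q_out = 845 MJ/h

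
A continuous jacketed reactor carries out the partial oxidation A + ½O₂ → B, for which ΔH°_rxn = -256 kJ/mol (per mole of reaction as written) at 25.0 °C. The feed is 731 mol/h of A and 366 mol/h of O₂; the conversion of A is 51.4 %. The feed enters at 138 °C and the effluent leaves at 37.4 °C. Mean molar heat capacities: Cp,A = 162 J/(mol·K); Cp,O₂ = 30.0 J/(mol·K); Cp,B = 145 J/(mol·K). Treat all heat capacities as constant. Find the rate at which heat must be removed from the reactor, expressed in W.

Extent of reaction ξ = 0.514 × 731 = 375.73 mol/h
Reaction term: ξ·ΔH°_rxn = 375.73 × -256 = -96188 kJ/h
Sensible, feed 138→25 °C: -14622 kJ/h
Outlet flows (mol/h): A 355.27, O₂ 178.13, B 375.73
Sensible, products 25→37.4 °C: 1455.5 kJ/h
Q = ΔH = -109350 kJ/h = -30.376 kW
Heat removed = 30376 W

Q_out = 30400 W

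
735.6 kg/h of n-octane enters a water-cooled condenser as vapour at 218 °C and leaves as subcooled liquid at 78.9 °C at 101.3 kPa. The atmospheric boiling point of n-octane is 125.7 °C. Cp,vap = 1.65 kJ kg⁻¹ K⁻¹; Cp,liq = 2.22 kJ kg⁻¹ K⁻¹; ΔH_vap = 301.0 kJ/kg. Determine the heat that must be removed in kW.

vapour 218→125.7 °C: -152.29 kJ/kg
condensation at 125.7 °C: -301 kJ/kg
liquid 125.7→78.9 °C: -103.9 kJ/kg
Δh = -152.29 + -301 + -103.9 = -557.19 kJ/kg
Q = ṁ·Δh = 735.6 kg/h × -557.19 kJ/kg = -409870 kJ/h
|Q| = 113.85 kW

Q_c = 114 kW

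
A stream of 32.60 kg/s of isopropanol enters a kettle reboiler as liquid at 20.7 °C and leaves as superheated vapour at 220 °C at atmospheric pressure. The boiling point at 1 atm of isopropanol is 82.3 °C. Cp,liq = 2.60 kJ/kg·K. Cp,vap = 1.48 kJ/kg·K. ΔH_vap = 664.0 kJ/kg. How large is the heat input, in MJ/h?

Q = 121000 MJ/h

liquid 20.7→82.3 °C: 160.16 kJ/kg
vaporisation at 82.3 °C: 664 kJ/kg
vapour 82.3→220 °C: 203.8 kJ/kg
Δh = 160.16 + 664 + 203.8 = 1028 kJ/kg
Q = ṁ·Δh = 32.60 kg/s × 1028 kJ/kg = 33511 kJ/s
|Q| = 33511 kW = 120640 MJ/h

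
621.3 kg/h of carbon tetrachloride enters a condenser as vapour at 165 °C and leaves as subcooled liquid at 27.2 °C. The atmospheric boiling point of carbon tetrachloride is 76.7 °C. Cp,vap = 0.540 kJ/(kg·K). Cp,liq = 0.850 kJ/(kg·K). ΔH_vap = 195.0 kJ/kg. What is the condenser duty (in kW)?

vapour 165→76.7 °C: -47.682 kJ/kg
condensation at 76.7 °C: -195 kJ/kg
liquid 76.7→27.2 °C: -42.075 kJ/kg
Δh = -47.682 + -195 + -42.075 = -284.76 kJ/kg
Q = ṁ·Δh = 621.3 kg/h × -284.76 kJ/kg = -176920 kJ/h
|Q| = 49.144 kW

Q_c = 49.1 kW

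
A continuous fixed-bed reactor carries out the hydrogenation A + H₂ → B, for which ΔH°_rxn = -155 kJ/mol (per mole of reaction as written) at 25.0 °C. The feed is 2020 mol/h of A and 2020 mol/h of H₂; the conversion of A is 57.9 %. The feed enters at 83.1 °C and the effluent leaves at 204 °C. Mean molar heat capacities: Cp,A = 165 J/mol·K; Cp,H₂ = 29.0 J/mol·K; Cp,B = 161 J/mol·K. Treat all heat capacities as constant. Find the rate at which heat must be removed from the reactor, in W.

Q_out = 39100 W

Extent of reaction ξ = 0.579 × 2020 = 1169.6 mol/h
Reaction term: ξ·ΔH°_rxn = 1169.6 × -155 = -181280 kJ/h
Sensible, feed 83.1→25 °C: -22768 kJ/h
Outlet flows (mol/h): A 850.42, H₂ 850.42, B 1169.6
Sensible, products 25→204 °C: 63238 kJ/h
Q = ΔH = -140820 kJ/h = -39.115 kW
Heat removed = 39115 W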